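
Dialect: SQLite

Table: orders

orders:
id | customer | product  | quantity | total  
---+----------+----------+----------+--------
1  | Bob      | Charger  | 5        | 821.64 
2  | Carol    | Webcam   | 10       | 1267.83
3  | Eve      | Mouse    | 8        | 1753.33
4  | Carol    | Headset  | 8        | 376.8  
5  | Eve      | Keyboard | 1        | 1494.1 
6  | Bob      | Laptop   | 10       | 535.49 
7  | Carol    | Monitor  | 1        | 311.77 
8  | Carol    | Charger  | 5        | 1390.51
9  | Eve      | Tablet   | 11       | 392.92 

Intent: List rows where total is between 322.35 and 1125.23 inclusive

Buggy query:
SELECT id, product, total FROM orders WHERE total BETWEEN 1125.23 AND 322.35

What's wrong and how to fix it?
Bug: BETWEEN expects the lower bound first; with 1125.23 AND 322.35 the range is empty

Fix: Swap the bounds so the smaller value comes first

Corrected query:
SELECT id, product, total FROM orders WHERE total BETWEEN 322.35 AND 1125.23

Result:
id | product | total 
---+---------+-------
1  | Charger | 821.64
4  | Headset | 376.8 
6  | Laptop  | 535.49
9  | Tablet  | 392.92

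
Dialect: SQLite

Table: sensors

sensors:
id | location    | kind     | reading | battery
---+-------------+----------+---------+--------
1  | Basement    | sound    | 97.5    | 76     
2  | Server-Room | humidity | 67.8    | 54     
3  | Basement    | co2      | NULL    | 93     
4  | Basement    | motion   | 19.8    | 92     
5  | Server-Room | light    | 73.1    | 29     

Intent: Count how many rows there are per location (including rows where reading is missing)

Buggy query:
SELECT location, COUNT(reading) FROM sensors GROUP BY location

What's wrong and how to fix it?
Bug: COUNT(column) counts non-NULL values only; rows with NULL reading aren't counted

Fix: Replace COUNT(reading) with COUNT(*)

Corrected query:
SELECT location, COUNT(*) FROM sensors GROUP BY location

Result:
location    | COUNT(*)
------------+---------
Basement    | 3       
Server-Room | 2       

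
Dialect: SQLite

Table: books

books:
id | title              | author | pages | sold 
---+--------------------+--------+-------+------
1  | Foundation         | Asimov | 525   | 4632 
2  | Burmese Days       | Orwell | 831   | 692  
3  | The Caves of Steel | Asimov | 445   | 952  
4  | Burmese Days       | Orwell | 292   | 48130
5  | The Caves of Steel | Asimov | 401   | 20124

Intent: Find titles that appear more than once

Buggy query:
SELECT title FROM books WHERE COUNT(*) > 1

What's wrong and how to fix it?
Bug: COUNT(*) is an aggregate and cannot be used in WHERE

Fix: Group first, then use HAVING for the count condition

Corrected query:
SELECT title FROM books GROUP BY title HAVING COUNT(*) > 1

Result:
title             
------------------
Burmese Days      
The Caves of Steel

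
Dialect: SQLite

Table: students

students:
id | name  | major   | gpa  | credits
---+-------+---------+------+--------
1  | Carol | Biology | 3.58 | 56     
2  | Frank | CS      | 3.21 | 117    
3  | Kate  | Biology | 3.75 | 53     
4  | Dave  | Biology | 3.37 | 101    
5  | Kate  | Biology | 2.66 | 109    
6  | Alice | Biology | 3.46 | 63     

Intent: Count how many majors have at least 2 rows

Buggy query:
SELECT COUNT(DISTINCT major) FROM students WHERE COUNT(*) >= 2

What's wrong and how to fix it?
Bug: COUNT(*) cannot appear in WHERE; the per-group count doesn't exist yet

Fix: Use a subquery that GROUPs and filters with HAVING, then count its rows

Corrected query:
SELECT COUNT(*) FROM (SELECT major FROM students GROUP BY major HAVING COUNT(*) >= 2)

Result:
COUNT(*)
--------
1       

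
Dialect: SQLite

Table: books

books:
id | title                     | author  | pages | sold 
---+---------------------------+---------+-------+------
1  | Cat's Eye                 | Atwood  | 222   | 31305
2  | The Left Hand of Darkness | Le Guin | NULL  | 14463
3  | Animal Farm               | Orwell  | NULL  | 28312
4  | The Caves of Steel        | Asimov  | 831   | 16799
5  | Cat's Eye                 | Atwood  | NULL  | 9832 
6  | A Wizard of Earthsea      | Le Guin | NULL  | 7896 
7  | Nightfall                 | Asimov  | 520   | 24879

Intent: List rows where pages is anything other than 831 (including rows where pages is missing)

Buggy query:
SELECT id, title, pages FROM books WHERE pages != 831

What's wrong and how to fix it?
Bug: Inequality against NULL is unknown, not true; rows with NULL are dropped

Fix: Add an explicit OR pages IS NULL to include the missing-value rows

Corrected query:
SELECT id, title, pages FROM books WHERE pages != 831 OR pages IS NULL

Result:
id | title                     | pages
---+---------------------------+------
1  | Cat's Eye                 | 222  
2  | The Left Hand of Darkness | NULL 
3  | Animal Farm               | NULL 
5  | Cat's Eye                 | NULL 
6  | A Wizard of Earthsea      | NULL 
7  | Nightfall                 | 520  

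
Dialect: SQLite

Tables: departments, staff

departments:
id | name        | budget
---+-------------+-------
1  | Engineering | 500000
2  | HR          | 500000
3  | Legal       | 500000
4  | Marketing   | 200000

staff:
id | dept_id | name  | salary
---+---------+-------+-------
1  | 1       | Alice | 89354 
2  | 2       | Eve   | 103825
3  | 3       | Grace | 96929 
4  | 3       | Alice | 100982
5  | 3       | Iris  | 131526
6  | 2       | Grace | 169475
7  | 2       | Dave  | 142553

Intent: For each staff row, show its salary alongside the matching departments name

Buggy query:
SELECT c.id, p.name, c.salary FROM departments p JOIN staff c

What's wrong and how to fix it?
Bug: JOIN with no ON clause produces a cartesian product; every staff row pairs with every departments row

Fix: Specify the join condition linking the foreign key to the parent id

Corrected query:
SELECT c.id, p.name, c.salary FROM departments p JOIN staff c ON c.dept_id = p.id

Result:
id | name        | salary
---+-------------+-------
1  | Engineering | 89354 
2  | HR          | 103825
3  | Legal       | 96929 
4  | Legal       | 100982
5  | Legal       | 131526
6  | HR          | 169475
7  | HR          | 142553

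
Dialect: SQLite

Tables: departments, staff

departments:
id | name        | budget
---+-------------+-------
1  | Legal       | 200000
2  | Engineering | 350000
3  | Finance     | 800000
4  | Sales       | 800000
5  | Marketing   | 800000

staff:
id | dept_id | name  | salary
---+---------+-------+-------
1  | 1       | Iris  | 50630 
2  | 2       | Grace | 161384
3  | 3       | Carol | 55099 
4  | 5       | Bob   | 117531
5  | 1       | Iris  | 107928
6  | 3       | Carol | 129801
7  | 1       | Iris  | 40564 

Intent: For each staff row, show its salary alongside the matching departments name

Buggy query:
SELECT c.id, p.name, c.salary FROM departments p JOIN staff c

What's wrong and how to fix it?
Bug: Missing join condition: each staff row is matched to all departments rows instead of just its own

Fix: Specify the join condition linking the foreign key to the parent id

Corrected query:
SELECT c.id, p.name, c.salary FROM departments p JOIN staff c ON c.dept_id = p.id

Result:
id | name        | salary
---+-------------+-------
1  | Legal       | 50630 
2  | Engineering | 161384
3  | Finance     | 55099 
4  | Marketing   | 117531
5  | Legal       | 107928
6  | Finance     | 129801
7  | Legal       | 40564 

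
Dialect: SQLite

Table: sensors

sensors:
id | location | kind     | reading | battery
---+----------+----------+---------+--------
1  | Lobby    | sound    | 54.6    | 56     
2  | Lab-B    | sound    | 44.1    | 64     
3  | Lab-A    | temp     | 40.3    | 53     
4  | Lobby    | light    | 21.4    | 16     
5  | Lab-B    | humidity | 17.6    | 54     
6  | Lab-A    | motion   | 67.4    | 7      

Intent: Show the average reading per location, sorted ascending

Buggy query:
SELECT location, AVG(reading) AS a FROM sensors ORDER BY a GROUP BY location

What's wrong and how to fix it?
Bug: GROUP BY must precede ORDER BY

Fix: Reorder: SELECT … FROM … GROUP BY … ORDER BY …

Corrected query:
SELECT location, AVG(reading) AS a FROM sensors GROUP BY location ORDER BY a

Result:
location | a    
---------+------
Lab-B    | 30.85
Lobby    | 38   
Lab-A    | 53.85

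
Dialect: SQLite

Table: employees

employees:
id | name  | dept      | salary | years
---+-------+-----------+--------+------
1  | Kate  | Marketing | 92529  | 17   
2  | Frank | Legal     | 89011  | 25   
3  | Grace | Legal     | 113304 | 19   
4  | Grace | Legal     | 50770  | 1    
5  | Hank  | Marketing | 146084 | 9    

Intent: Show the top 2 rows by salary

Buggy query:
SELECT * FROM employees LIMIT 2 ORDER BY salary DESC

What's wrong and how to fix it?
Bug: LIMIT must come after ORDER BY

Fix: Sort with ORDER BY, then apply LIMIT

Corrected query:
SELECT * FROM employees ORDER BY salary DESC LIMIT 2

Result:
id | name  | dept      | salary | years
---+-------+-----------+--------+------
5  | Hank  | Marketing | 146084 | 9    
3  | Grace | Legal     | 113304 | 19   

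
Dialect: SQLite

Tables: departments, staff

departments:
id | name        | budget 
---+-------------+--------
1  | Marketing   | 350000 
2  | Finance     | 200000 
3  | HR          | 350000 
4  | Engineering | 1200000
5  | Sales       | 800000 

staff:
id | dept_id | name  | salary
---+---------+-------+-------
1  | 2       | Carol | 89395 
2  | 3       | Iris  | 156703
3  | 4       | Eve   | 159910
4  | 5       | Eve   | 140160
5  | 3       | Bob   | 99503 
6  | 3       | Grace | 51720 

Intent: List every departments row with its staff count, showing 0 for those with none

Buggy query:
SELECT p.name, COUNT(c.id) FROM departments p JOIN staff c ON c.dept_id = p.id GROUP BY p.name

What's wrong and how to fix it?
Bug: An inner join excludes parents with zero children

Fix: Switch to LEFT JOIN to retain unmatched parent rows

Corrected query:
SELECT p.name, COUNT(c.id) FROM departments p LEFT JOIN staff c ON c.dept_id = p.id GROUP BY p.name

Result:
name        | COUNT(c.id)
------------+------------
Engineering | 1          
Finance     | 1          
HR          | 3          
Marketing   | 0          
Sales       | 1          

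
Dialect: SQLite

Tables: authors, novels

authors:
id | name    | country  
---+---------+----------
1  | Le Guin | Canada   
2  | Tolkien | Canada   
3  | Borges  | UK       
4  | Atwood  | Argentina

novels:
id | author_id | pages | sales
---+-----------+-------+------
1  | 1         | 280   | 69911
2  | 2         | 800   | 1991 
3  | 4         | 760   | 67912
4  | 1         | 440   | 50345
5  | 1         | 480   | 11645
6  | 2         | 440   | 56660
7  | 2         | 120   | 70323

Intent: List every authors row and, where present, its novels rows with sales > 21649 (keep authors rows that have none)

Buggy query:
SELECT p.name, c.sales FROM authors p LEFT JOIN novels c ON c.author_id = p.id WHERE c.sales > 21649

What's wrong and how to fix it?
Bug: A WHERE condition on the right-hand table after LEFT JOIN drops unmatched parents

Fix: Move the right-table condition into the ON clause so unmatched parents are kept

Corrected query:
SELECT p.name, c.sales FROM authors p LEFT JOIN novels c ON c.author_id = p.id AND c.sales > 21649

Result:
name    | sales
--------+------
Le Guin | 50345
Le Guin | 69911
Tolkien | 56660
Tolkien | 70323
Borges  | NULL 
Atwood  | 67912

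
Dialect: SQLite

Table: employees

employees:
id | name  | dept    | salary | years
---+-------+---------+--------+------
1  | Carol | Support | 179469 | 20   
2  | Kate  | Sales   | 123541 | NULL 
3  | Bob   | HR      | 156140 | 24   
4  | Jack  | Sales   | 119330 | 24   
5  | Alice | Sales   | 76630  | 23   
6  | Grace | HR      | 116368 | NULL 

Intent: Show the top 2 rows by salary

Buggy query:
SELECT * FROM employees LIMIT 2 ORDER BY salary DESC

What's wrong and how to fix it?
Bug: ORDER BY cannot follow LIMIT; LIMIT is the final clause

Fix: Swap the clauses: ORDER BY first, then LIMIT

Corrected query:
SELECT * FROM employees ORDER BY salary DESC LIMIT 2

Result:
id | name  | dept    | salary | years
---+-------+---------+--------+------
1  | Carol | Support | 179469 | 20   
3  | Bob   | HR      | 156140 | 24   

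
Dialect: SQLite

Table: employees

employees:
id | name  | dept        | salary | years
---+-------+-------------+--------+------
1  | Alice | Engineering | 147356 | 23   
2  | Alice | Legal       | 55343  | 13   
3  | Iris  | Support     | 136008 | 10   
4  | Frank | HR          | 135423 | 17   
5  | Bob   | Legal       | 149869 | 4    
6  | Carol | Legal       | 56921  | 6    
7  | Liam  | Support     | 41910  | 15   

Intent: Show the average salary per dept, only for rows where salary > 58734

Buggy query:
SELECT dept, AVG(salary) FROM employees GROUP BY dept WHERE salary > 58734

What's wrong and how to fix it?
Bug: Row-level WHERE must come before GROUP BY in the clause order

Fix: Move the WHERE clause before GROUP BY

Corrected query:
SELECT dept, AVG(salary) FROM employees WHERE salary > 58734 GROUP BY dept

Result:
dept        | AVG(salary)
------------+------------
Engineering | 147356     
HR          | 135423     
Legal       | 149869     
Support     | 136008     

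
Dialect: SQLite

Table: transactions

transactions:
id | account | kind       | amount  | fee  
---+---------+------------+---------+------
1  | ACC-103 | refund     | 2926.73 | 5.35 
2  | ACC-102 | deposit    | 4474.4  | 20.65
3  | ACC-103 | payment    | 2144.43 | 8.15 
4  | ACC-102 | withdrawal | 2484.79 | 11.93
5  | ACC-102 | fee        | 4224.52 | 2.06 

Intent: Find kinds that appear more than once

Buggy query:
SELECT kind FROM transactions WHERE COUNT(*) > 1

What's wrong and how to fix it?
Bug: WHERE can't reference COUNT(*); aggregates are computed after WHERE

Fix: Group first, then use HAVING for the count condition

Corrected query:
SELECT kind FROM transactions GROUP BY kind HAVING COUNT(*) > 1

Result:
(no rows)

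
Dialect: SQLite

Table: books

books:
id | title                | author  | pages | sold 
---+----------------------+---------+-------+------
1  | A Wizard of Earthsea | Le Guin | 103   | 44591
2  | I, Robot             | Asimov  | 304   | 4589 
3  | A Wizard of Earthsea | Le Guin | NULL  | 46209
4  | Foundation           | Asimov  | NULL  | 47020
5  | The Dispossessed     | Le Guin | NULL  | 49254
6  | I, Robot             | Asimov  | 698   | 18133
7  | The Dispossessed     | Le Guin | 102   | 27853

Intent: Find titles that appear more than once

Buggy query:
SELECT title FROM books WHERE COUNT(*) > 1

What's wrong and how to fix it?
Bug: WHERE can't reference COUNT(*); aggregates are computed after WHERE

Fix: GROUP BY title, then filter groups with HAVING COUNT(*) > 1

Corrected query:
SELECT title FROM books GROUP BY title HAVING COUNT(*) > 1

Result:
title               
--------------------
A Wizard of Earthsea
I, Robot            
The Dispossessed    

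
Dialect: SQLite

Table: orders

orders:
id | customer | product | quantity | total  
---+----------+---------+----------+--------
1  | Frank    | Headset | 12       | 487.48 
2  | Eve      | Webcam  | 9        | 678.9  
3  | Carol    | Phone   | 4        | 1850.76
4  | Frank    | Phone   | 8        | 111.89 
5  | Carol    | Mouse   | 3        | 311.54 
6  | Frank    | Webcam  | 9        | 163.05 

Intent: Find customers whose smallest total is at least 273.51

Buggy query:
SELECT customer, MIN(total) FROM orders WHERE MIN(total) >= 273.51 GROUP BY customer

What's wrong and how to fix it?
Bug: MIN() in WHERE is a misuse of aggregate

Fix: Use HAVING for the per-group MIN condition

Corrected query:
SELECT customer, MIN(total) FROM orders GROUP BY customer HAVING MIN(total) >= 273.51

Result:
customer | MIN(total)
---------+-----------
Carol    | 311.54    
Eve      | 678.9     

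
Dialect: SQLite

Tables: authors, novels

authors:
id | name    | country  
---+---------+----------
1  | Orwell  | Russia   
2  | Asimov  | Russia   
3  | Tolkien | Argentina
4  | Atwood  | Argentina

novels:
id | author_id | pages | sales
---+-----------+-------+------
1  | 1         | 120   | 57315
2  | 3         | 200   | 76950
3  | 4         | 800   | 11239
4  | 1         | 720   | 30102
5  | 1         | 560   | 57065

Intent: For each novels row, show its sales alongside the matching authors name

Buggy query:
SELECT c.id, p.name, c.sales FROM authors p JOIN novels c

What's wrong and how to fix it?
Bug: JOIN with no ON clause produces a cartesian product; every novels row pairs with every authors row

Fix: Specify the join condition linking the foreign key to the parent id

Corrected query:
SELECT c.id, p.name, c.sales FROM authors p JOIN novels c ON c.author_id = p.id

Result:
id | name    | sales
---+---------+------
1  | Orwell  | 57315
2  | Tolkien | 76950
3  | Atwood  | 11239
4  | Orwell  | 30102
5  | Orwell  | 57065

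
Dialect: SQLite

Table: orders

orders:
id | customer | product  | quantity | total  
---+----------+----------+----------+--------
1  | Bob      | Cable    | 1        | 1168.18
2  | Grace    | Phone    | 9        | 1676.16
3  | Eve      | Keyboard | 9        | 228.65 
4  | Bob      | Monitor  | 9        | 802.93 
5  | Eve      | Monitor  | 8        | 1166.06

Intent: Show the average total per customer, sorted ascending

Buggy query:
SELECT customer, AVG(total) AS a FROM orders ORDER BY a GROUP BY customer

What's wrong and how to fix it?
Bug: ORDER BY appears before GROUP BY; SQL clause order requires GROUP BY first

Fix: Reorder: SELECT … FROM … GROUP BY … ORDER BY …

Corrected query:
SELECT customer, AVG(total) AS a FROM orders GROUP BY customer ORDER BY a

Result:
customer | a      
---------+--------
Eve      | 697.355
Bob      | 985.555
Grace    | 1676.16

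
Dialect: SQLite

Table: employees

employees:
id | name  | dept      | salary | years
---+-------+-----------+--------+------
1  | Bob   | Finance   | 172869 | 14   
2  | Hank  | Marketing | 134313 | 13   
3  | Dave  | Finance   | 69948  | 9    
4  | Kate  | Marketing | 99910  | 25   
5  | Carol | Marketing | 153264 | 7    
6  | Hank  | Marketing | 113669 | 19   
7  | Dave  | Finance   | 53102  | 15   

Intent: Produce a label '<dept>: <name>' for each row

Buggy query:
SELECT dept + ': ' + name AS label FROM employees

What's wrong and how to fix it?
Bug: '+' is numeric addition; on text columns SQLite converts them to 0 instead of concatenating

Fix: Use the || operator for string concatenation

Corrected query:
SELECT dept || ': ' || name AS label FROM employees

Result:
label           
----------------
Finance: Bob    
Marketing: Hank 
Finance: Dave   
Marketing: Kate 
Marketing: Carol
Marketing: Hank 
Finance: Dave   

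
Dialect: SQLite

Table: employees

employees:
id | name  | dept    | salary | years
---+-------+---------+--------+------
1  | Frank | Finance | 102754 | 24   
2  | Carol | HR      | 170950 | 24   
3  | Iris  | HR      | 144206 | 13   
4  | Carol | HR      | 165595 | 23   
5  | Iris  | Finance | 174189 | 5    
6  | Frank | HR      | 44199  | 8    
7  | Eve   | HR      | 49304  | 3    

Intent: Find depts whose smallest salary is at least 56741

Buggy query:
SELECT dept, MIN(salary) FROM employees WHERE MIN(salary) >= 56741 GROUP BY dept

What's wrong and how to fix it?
Bug: MIN() in WHERE is a misuse of aggregate

Fix: Replace WHERE with HAVING after the GROUP BY

Corrected query:
SELECT dept, MIN(salary) FROM employees GROUP BY dept HAVING MIN(salary) >= 56741

Result:
dept    | MIN(salary)
--------+------------
Finance | 102754     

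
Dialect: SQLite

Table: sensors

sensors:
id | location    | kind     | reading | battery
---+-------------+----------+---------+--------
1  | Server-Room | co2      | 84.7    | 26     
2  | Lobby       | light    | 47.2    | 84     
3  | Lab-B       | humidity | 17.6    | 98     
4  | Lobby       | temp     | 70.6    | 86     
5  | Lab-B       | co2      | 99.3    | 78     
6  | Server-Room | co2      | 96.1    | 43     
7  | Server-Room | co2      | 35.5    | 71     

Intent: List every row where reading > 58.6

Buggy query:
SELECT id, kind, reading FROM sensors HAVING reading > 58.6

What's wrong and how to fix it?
Bug: HAVING filters the output of aggregation, but this query has no GROUP BY and no aggregate functions, so SQLite rejects it (HAVING clause on a non-aggregate query); the condition here is per row

Fix: Use WHERE for row-level filtering

Corrected query:
SELECT id, kind, reading FROM sensors WHERE reading > 58.6

Result:
id | kind | reading
---+------+--------
1  | co2  | 84.7   
4  | temp | 70.6   
5  | co2  | 99.3   
6  | co2  | 96.1   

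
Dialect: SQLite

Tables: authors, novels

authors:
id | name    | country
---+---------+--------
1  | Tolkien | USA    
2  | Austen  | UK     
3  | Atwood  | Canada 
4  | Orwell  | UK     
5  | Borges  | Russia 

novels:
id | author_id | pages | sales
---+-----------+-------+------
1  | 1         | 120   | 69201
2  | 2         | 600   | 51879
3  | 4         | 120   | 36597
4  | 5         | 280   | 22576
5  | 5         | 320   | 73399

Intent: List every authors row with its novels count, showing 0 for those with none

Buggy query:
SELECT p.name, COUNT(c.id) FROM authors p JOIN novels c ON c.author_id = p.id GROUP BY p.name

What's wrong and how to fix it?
Bug: An inner join excludes parents with zero children

Fix: Use LEFT JOIN so parents without children still appear (COUNT(c.id) gives 0)

Corrected query:
SELECT p.name, COUNT(c.id) FROM authors p LEFT JOIN novels c ON c.author_id = p.id GROUP BY p.name

Result:
name    | COUNT(c.id)
--------+------------
Atwood  | 0          
Austen  | 1          
Borges  | 2          
Orwell  | 1          
Tolkien | 1          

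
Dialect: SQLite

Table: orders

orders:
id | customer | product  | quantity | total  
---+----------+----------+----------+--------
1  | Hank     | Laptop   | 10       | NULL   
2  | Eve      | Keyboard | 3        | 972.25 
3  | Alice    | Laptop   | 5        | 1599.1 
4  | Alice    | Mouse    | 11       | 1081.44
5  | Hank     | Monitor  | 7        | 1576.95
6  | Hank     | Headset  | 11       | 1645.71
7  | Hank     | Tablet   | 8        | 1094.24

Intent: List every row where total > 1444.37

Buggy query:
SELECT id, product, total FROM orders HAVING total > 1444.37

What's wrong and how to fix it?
Bug: HAVING filters the output of aggregation, but this query has no GROUP BY and no aggregate functions, so SQLite rejects it (HAVING clause on a non-aggregate query); the condition here is per row

Fix: Replace HAVING with WHERE since the condition applies to individual rows

Corrected query:
SELECT id, product, total FROM orders WHERE total > 1444.37

Result:
id | product | total  
---+---------+--------
3  | Laptop  | 1599.1 
5  | Monitor | 1576.95
6  | Headset | 1645.71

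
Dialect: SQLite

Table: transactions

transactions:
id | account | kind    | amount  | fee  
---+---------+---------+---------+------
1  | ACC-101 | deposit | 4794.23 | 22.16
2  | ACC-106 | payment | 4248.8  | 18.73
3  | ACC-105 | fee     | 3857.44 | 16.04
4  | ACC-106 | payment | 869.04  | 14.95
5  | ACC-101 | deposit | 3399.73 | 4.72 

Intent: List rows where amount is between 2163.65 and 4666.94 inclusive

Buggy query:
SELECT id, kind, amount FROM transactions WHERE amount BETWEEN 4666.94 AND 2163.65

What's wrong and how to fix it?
Bug: BETWEEN expects the lower bound first; with 4666.94 AND 2163.65 the range is empty

Fix: Write BETWEEN 2163.65 AND 4666.94

Corrected query:
SELECT id, kind, amount FROM transactions WHERE amount BETWEEN 2163.65 AND 4666.94

Result:
id | kind    | amount 
---+---------+--------
2  | payment | 4248.8 
3  | fee     | 3857.44
5  | deposit | 3399.73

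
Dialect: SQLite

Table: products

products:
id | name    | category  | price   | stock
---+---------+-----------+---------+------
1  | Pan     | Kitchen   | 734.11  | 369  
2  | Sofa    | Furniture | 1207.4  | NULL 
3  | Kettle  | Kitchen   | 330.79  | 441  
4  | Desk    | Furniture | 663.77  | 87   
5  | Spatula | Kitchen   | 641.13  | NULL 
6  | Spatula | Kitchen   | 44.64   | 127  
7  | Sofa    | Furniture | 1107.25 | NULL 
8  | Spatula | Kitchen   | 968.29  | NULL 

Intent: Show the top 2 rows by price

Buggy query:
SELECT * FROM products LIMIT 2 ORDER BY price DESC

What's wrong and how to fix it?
Bug: LIMIT must come after ORDER BY

Fix: Swap the clauses: ORDER BY first, then LIMIT

Corrected query:
SELECT * FROM products ORDER BY price DESC LIMIT 2

Result:
id | name | category  | price   | stock
---+------+-----------+---------+------
2  | Sofa | Furniture | 1207.4  | NULL 
7  | Sofa | Furniture | 1107.25 | NULL 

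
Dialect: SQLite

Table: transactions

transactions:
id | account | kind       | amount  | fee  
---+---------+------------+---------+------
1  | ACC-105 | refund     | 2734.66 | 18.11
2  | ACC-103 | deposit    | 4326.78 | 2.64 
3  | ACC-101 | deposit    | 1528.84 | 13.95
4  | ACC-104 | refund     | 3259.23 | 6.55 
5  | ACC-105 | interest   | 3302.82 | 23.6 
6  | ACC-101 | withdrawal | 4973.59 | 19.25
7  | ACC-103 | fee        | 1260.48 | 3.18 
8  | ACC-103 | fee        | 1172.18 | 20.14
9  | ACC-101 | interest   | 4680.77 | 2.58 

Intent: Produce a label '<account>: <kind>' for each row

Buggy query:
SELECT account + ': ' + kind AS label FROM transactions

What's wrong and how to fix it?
Bug: SQLite uses || for string concatenation; + coerces text to numbers (yielding 0)

Fix: Replace + with || to concatenate text

Corrected query:
SELECT account || ': ' || kind AS label FROM transactions

Result:
label              
-------------------
ACC-105: refund    
ACC-103: deposit   
ACC-101: deposit   
ACC-104: refund    
ACC-105: interest  
ACC-101: withdrawal
ACC-103: fee       
ACC-103: fee       
ACC-101: interest  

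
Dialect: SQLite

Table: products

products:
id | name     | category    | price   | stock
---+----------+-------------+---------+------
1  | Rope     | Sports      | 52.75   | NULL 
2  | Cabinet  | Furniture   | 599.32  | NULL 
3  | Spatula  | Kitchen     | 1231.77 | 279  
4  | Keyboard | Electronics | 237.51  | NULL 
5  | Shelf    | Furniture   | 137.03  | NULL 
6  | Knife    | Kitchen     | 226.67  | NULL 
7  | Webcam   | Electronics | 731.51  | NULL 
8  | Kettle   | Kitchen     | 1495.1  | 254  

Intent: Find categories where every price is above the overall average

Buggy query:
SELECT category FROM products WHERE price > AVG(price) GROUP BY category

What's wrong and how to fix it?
Bug: WHERE evaluates per row before aggregation, so AVG() is unavailable

Fix: Compute the overall average in a scalar subquery and compare each group's MIN against it in HAVING

Corrected query:
SELECT category FROM products GROUP BY category HAVING MIN(price) > (SELECT AVG(price) FROM products)

Result:
(no rows)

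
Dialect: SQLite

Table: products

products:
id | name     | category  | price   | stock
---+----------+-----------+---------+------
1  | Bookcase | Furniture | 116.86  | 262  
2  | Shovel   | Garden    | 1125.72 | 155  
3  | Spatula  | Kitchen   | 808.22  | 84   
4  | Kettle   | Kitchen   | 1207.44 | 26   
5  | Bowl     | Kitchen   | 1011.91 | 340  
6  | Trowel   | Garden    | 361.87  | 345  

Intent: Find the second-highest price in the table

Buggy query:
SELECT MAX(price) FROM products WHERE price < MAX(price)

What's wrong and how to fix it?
Bug: The inner MAX is an aggregate inside WHERE, which is not allowed

Fix: Put the inner MAX in a scalar subquery

Corrected query:
SELECT MAX(price) FROM products WHERE price < (SELECT MAX(price) FROM products)

Result:
MAX(price)
----------
1125.72   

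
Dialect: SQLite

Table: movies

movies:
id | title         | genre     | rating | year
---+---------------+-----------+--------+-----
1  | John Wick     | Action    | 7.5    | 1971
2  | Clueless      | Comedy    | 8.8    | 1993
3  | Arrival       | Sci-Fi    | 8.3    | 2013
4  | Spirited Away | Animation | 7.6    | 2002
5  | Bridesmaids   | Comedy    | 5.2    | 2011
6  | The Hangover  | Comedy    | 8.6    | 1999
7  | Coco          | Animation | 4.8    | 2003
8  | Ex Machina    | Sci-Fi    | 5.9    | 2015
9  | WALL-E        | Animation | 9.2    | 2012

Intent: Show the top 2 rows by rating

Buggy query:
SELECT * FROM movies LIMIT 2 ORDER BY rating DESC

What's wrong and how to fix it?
Bug: LIMIT must come after ORDER BY

Fix: Sort with ORDER BY, then apply LIMIT

Corrected query:
SELECT * FROM movies ORDER BY rating DESC LIMIT 2

Result:
id | title    | genre     | rating | year
---+----------+-----------+--------+-----
9  | WALL-E   | Animation | 9.2    | 2012
2  | Clueless | Comedy    | 8.8    | 1993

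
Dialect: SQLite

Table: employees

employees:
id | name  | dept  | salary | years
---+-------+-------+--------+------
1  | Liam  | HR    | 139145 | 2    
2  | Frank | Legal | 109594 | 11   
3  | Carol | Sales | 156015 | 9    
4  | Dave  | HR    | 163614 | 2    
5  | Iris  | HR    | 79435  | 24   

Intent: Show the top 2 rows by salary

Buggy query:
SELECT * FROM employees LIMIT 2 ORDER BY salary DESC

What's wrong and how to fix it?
Bug: ORDER BY cannot follow LIMIT; LIMIT is the final clause

Fix: Swap the clauses: ORDER BY first, then LIMIT

Corrected query:
SELECT * FROM employees ORDER BY salary DESC LIMIT 2

Result:
id | name  | dept  | salary | years
---+-------+-------+--------+------
4  | Dave  | HR    | 163614 | 2    
3  | Carol | Sales | 156015 | 9    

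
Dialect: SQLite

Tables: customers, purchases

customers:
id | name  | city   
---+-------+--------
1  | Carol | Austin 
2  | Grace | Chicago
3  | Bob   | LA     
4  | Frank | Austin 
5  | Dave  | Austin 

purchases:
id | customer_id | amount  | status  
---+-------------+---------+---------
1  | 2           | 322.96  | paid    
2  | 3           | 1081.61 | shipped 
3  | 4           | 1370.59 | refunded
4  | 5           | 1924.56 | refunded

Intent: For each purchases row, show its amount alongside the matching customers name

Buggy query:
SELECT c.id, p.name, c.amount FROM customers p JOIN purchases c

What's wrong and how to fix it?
Bug: Missing join condition: each purchases row is matched to all customers rows instead of just its own

Fix: Add ON c.customer_id = p.id to the JOIN

Corrected query:
SELECT c.id, p.name, c.amount FROM customers p JOIN purchases c ON c.customer_id = p.id

Result:
id | name  | amount 
---+-------+--------
1  | Grace | 322.96 
2  | Bob   | 1081.61
3  | Frank | 1370.59
4  | Dave  | 1924.56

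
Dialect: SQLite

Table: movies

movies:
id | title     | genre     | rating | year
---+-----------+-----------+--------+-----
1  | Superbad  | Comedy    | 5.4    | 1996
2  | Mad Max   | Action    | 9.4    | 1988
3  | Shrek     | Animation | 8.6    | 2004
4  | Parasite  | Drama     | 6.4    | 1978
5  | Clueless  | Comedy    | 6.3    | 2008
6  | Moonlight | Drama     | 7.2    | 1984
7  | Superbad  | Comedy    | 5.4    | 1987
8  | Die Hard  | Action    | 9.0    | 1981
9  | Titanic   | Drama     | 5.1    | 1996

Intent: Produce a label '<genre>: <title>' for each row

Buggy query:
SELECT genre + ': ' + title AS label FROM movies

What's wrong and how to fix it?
Bug: SQLite uses || for string concatenation; + coerces text to numbers (yielding 0)

Fix: Replace + with || to concatenate text

Corrected query:
SELECT genre || ': ' || title AS label FROM movies

Result:
label           
----------------
Comedy: Superbad
Action: Mad Max 
Animation: Shrek
Drama: Parasite 
Comedy: Clueless
Drama: Moonlight
Comedy: Superbad
Action: Die Hard
Drama: Titanic  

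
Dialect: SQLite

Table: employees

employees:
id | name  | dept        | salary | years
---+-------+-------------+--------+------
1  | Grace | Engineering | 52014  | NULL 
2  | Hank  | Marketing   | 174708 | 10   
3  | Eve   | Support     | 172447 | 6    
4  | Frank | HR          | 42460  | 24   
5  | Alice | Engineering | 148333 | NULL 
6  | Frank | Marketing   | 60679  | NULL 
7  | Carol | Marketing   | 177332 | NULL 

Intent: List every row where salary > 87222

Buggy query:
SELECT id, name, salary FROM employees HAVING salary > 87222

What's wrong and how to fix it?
Bug: This is a non-aggregate query (no GROUP BY, no aggregates), so in SQLite the HAVING clause is invalid here; a row-level condition belongs in WHERE

Fix: Replace HAVING with WHERE since the condition applies to individual rows

Corrected query:
SELECT id, name, salary FROM employees WHERE salary > 87222

Result:
id | name  | salary
---+-------+-------
2  | Hank  | 174708
3  | Eve   | 172447
5  | Alice | 148333
7  | Carol | 177332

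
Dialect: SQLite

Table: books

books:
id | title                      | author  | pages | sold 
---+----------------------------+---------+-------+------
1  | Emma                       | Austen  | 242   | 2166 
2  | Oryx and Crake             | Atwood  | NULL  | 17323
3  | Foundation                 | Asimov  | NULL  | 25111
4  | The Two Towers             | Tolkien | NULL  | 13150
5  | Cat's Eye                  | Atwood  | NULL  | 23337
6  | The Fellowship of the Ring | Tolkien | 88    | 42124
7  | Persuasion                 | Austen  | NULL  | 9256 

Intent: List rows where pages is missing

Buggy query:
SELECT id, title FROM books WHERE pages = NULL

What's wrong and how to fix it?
Bug: Comparing to NULL with '=' never matches; NULL = NULL is unknown, not true

Fix: Replace '= NULL' with 'IS NULL'

Corrected query:
SELECT id, title FROM books WHERE pages IS NULL

Result:
id | title         
---+---------------
2  | Oryx and Crake
3  | Foundation    
4  | The Two Towers
5  | Cat's Eye     
7  | Persuasion    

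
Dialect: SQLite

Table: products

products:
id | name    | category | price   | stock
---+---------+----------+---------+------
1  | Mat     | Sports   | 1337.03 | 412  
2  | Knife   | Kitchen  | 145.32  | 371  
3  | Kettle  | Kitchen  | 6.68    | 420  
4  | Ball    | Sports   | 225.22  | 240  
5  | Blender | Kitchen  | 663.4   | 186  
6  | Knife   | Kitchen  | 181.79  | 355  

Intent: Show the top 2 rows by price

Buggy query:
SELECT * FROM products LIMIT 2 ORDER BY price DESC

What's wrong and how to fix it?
Bug: ORDER BY cannot follow LIMIT; LIMIT is the final clause

Fix: Sort with ORDER BY, then apply LIMIT

Corrected query:
SELECT * FROM products ORDER BY price DESC LIMIT 2

Result:
id | name    | category | price   | stock
---+---------+----------+---------+------
1  | Mat     | Sports   | 1337.03 | 412  
5  | Blender | Kitchen  | 663.4   | 186  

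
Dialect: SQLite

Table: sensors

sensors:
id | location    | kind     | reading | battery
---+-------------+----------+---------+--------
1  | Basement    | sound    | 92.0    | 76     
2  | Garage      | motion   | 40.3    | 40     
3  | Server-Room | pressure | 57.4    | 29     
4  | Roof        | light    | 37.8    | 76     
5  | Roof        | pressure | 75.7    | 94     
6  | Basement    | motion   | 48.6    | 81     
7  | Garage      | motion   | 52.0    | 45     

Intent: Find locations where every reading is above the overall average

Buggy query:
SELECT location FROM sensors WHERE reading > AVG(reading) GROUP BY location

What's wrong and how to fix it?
Bug: WHERE evaluates per row before aggregation, so AVG() is unavailable

Fix: Compute the overall average in a scalar subquery and compare each group's MIN against it in HAVING

Corrected query:
SELECT location FROM sensors GROUP BY location HAVING MIN(reading) > (SELECT AVG(reading) FROM sensors)

Result:
(no rows)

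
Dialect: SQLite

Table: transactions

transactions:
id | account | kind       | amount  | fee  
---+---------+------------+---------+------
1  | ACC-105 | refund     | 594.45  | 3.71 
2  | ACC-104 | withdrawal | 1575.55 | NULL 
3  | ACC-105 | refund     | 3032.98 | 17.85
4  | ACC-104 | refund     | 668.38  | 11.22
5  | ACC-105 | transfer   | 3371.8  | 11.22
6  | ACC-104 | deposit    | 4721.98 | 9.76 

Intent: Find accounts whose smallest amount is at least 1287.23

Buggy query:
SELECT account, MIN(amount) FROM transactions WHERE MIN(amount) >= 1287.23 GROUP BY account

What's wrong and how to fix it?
Bug: Aggregates like MIN are computed per group after WHERE runs

Fix: Replace WHERE with HAVING after the GROUP BY

Corrected query:
SELECT account, MIN(amount) FROM transactions GROUP BY account HAVING MIN(amount) >= 1287.23

Result:
(no rows)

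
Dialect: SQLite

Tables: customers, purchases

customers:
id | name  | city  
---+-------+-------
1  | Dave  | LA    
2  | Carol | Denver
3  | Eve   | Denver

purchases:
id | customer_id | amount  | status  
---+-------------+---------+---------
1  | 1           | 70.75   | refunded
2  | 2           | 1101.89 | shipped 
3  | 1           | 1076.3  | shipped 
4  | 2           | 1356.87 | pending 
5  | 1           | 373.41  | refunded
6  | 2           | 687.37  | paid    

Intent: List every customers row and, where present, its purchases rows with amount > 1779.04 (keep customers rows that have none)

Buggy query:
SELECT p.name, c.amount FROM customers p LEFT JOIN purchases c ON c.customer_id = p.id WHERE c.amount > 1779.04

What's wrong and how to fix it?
Bug: A WHERE condition on the right-hand table after LEFT JOIN drops unmatched parents

Fix: Move the right-table condition into the ON clause so unmatched parents are kept

Corrected query:
SELECT p.name, c.amount FROM customers p LEFT JOIN purchases c ON c.customer_id = p.id AND c.amount > 1779.04

Result:
name  | amount
------+-------
Dave  | NULL  
Carol | NULL  
Eve   | NULL  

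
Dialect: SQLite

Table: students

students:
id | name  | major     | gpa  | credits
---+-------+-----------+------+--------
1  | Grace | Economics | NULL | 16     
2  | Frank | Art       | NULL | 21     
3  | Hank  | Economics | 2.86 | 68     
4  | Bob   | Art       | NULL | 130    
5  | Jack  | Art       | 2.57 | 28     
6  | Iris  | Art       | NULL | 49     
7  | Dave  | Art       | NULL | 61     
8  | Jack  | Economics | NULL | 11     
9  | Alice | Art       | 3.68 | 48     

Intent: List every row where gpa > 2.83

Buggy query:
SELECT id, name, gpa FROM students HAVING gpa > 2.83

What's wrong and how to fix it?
Bug: HAVING filters the output of aggregation, but this query has no GROUP BY and no aggregate functions, so SQLite rejects it (HAVING clause on a non-aggregate query); the condition here is per row

Fix: Use WHERE for row-level filtering

Corrected query:
SELECT id, name, gpa FROM students WHERE gpa > 2.83

Result:
id | name  | gpa 
---+-------+-----
3  | Hank  | 2.86
9  | Alice | 3.68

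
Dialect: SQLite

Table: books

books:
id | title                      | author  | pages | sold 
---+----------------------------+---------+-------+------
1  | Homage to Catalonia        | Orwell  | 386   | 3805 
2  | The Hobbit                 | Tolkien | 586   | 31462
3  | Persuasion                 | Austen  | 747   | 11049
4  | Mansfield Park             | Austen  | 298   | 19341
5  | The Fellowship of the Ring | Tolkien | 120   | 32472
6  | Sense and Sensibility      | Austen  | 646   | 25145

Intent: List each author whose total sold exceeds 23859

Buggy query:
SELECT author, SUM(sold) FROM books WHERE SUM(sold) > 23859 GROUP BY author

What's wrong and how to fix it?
Bug: SUM(sold) is an aggregate, but WHERE filters rows before aggregation

Fix: Move the aggregate condition to a HAVING clause

Corrected query:
SELECT author, SUM(sold) FROM books GROUP BY author HAVING SUM(sold) > 23859

Result:
author  | SUM(sold)
--------+----------
Austen  | 55535    
Tolkien | 63934    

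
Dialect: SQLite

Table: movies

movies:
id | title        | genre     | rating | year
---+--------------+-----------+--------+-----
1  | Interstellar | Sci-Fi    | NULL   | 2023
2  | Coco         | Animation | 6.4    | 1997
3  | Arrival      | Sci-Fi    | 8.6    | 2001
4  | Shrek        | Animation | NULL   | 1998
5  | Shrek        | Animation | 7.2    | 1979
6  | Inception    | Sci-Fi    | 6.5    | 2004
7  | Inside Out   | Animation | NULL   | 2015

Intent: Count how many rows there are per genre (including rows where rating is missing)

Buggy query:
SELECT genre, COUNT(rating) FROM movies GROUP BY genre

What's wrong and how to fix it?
Bug: COUNT(column) counts non-NULL values only; rows with NULL rating aren't counted

Fix: Replace COUNT(rating) with COUNT(*)

Corrected query:
SELECT genre, COUNT(*) FROM movies GROUP BY genre

Result:
genre     | COUNT(*)
----------+---------
Animation | 4       
Sci-Fi    | 3       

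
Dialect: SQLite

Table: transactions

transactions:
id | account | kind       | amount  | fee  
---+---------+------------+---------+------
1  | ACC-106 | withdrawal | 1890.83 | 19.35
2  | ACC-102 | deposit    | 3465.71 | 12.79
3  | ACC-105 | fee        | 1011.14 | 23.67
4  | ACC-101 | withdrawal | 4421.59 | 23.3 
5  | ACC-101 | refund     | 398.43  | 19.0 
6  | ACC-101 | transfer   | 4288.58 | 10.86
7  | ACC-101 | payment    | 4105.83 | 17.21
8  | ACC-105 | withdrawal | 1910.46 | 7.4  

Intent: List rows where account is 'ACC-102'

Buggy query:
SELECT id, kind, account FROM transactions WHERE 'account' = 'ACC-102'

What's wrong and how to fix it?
Bug: Single quotes denote string literals in SQL; the column name is being compared as a constant string

Fix: Remove the quotes around the column name (or use double quotes for an identifier)

Corrected query:
SELECT id, kind, account FROM transactions WHERE account = 'ACC-102'

Result:
id | kind    | account
---+---------+--------
2  | deposit | ACC-102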